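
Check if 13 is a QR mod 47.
By Euler's criterion: 13^{23} ≡ 46 (mod 47). Since this equals -1 (≡ 46), 13 is not a QR.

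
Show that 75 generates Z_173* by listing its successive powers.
75^1, 75^2, ..., 75^{172} mod 173: [75, 89, 101, 136, 166, 167, 69, 158, 86, 49, 42, 36, 105, 90, 3, 52, 94, 130, 62, 152, 155, 34, 128, 85, 147, 126, 108, 142, 97, 9, 156, 109, 44, 13, 110, 119, 102, 38, 82, 95, 32, 151, 80, 118, 27, 122, 154, 132, 39, 157, 11, 133, 114, 73, 112, 96, 107, 67, 8, 81, 20, 116, 50, 117, 125, 33, 53, 169, 46, 163, 115, 148, 28, 24, 70, 60, 2, 150, 5, 29, 99, 159, 161, 138, 143, 172, 98, 84, 72, 37, 7, 6, 104, 15, 87, 124, 131, 137, 68, 83, 170, 121, 79, 43, 111, 21, 18, 139, 45, 88, 26, 47, 65, 31, 76, 164, 17, 64, 129, 160, 63, 54, 71, 135, 91, 78, 141, 22, 93, 55, 146, 51, 19, 41, 134, 16, 162, 40, 59, 100, 61, 77, 66, 106, 165, 92, 153, 57, 123, 56, 48, 140, 120, 4, 127, 10, 58, 25, 145, 149, 103, 113, 171, 23, 168, 144, 74, 14, 12, 35, 30, 1]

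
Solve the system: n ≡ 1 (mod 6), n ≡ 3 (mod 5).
M = 6 × 5 = 30. M₁ = 5, y₁ ≡ 5 (mod 6). M₂ = 6, y₂ ≡ 1 (mod 5). n = 1×5×5 + 3×6×1 ≡ 13 (mod 30)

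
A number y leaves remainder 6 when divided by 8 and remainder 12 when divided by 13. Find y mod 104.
M = 8 × 13 = 104. M₁ = 13, y₁ ≡ 5 mod 8. M₂ = 8, y₂ ≡ 5 mod 13. y = 6×13×5 + 12×8×5 ≡ 38 mod 104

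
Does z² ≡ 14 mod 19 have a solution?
By Euler's criterion: 14^{9} ≡ 18 mod 19. Since this equals -1 (≡ 18), 14 is not a QR.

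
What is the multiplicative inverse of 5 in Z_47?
Since 47 is prime, by Fermat 5^(-1) ≡ 5^{45} ≡ 19 (mod 47). Verify: 5 × 19 = 95 ≡ 1 (mod 47)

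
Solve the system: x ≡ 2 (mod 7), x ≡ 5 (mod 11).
M = 7 × 11 = 77. M₁ = 11, y₁ ≡ 2 (mod 7). M₂ = 7, y₂ ≡ 8 (mod 11). x = 2×11×2 + 5×7×8 ≡ 16 (mod 77)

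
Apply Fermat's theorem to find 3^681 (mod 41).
By Fermat: 3^{40} ≡ 1 (mod 41). 681 ≡ 1 (mod 40). So 3^{681} ≡ 3^{1} ≡ 3 (mod 41)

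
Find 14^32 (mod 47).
By repeated squaring (mod 47): 14^{1}≡14, 14^{2}≡8, 14^{4}≡17, 14^{8}≡7, 14^{16}≡2, 14^{32}≡4. So 14^{32} ≡ 4 (mod 47)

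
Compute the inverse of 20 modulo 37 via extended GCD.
Extended GCD: 20(13) + 37(-7) = 1. So 20^(-1) ≡ 13 (mod 37). Verify: 20 × 13 = 260 ≡ 1 (mod 37)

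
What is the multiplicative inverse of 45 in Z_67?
Since 67 is prime, by Fermat 45^(-1) ≡ 45^{65} ≡ 3 (mod 67). Verify: 45 × 3 = 135 ≡ 1 (mod 67)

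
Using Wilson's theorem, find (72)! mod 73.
By Wilson's theorem, (72)! ≡ -1 ≡ 72 mod 73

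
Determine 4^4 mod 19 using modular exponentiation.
4^{4} = 256 ≡ 9 mod 19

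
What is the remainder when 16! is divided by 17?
By Wilson's theorem, (16)! ≡ -1 ≡ 16 mod 17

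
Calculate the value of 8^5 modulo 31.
By repeated squaring mod 31: 8^{1}≡8, 8^{2}≡2, 8^{4}≡4. Then 8^{5} = 8^{4+1} ≡ 4 × 8 ≡ 1 mod 31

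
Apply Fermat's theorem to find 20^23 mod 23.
By Fermat: 20^{22} ≡ 1 mod 23. So 20^{23} = 20^{22} · 20^{1} ≡ 20^{1} ≡ 20 mod 23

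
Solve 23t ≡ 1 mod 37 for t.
Since 37 is prime, by Fermat 23^(-1) ≡ 23^{35} ≡ 29 mod 37. Verify: 23 × 29 = 667 ≡ 1 mod 37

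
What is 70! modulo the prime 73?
(72)! = (70)! × (71) × (72) ≡ -1 mod 73. So (70)! ≡ -1 × [(72)(71)]^(-1) ≡ 36 mod 73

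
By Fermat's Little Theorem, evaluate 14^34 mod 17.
By Fermat: 14^{16} ≡ 1 mod 17. 34 = 2×16 + 2. So 14^{34} ≡ 14^{2} ≡ 9 mod 17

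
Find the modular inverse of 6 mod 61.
Since 61 is prime, by Fermat 6^(-1) ≡ 6^{59} ≡ 51 (mod 61). Verify: 6 × 51 = 306 ≡ 1 (mod 61)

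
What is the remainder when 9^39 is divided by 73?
By repeated squaring (mod 73): 9^{1}≡9, 9^{2}≡8, 9^{4}≡64, 9^{8}≡8, 9^{16}≡64, 9^{32}≡8. Then 9^{39} = 9^{32+4+2+1} ≡ 8 × 64 × 8 × 9 ≡ 72 (mod 73)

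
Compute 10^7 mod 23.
By repeated squaring (mod 23): 10^{1}≡10, 10^{2}≡8, 10^{4}≡18. Then 10^{7} = 10^{4+2+1} ≡ 18 × 8 × 10 ≡ 14 (mod 23)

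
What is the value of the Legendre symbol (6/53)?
(6/53) = 6^{26} mod 53 = 1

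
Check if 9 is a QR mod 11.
By Euler's criterion: 9^{5} ≡ 1 (mod 11). Since this equals 1, 9 is a QR.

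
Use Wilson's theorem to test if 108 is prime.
(107)! mod 108 = 0. Since 0 ≢ -1 mod 108, 108 is not prime.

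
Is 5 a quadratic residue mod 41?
By Euler's criterion: 5^{20} ≡ 1 (mod 41). Since this equals 1, 5 is a QR.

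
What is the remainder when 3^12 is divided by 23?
By repeated squaring (mod 23): 3^{1}≡3, 3^{2}≡9, 3^{4}≡12, 3^{8}≡6. Then 3^{12} = 3^{8+4} ≡ 6 × 12 ≡ 3 (mod 23)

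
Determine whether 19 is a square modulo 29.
By Euler's criterion: 19^{14} ≡ 28 (mod 29). Since this equals -1 (≡ 28), 19 is not a QR.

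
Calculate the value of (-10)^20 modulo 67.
By repeated squaring mod 67: (-10)^{1}≡57, (-10)^{2}≡33, (-10)^{4}≡17, (-10)^{8}≡21, (-10)^{16}≡39. Then (-10)^{20} = (-10)^{16+4} ≡ 39 × 17 ≡ 60 mod 67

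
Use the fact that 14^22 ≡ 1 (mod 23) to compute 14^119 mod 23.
By Fermat: 14^{22} ≡ 1 (mod 23). 119 = 5×22 + 9. So 14^{119} ≡ 14^{9} ≡ 21 (mod 23)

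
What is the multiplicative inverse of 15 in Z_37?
Since 37 is prime, by Fermat 15^(-1) ≡ 15^{35} ≡ 5 (mod 37). Verify: 15 × 5 = 75 ≡ 1 (mod 37)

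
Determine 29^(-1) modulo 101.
Since 101 is prime, by Fermat 29^(-1) ≡ 29^{99} ≡ 7 mod 101. Verify: 29 × 7 = 203 ≡ 1 mod 101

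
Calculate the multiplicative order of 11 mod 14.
Powers of 11 mod 14: 11^1≡11, 11^2≡9, 11^3≡1. So the order of 11 is 3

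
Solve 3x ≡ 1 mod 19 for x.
Since 19 is prime, by Fermat 3^(-1) ≡ 3^{17} ≡ 13 mod 19. Verify: 3 × 13 = 39 ≡ 1 mod 19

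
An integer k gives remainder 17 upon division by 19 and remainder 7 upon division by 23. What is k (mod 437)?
M = 19 × 23 = 437. M₁ = 23, y₁ ≡ 5 (mod 19). M₂ = 19, y₂ ≡ 17 (mod 23). k = 17×23×5 + 7×19×17 ≡ 283 (mod 437)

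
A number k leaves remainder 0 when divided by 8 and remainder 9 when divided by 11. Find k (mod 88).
M = 8 × 11 = 88. M₁ = 11, y₁ ≡ 3 (mod 8). M₂ = 8, y₂ ≡ 7 (mod 11). k = 0×11×3 + 9×8×7 ≡ 64 (mod 88)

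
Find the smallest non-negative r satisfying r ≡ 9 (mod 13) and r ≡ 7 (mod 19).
M = 13 × 19 = 247. M₁ = 19, y₁ ≡ 11 (mod 13). M₂ = 13, y₂ ≡ 3 (mod 19). r = 9×19×11 + 7×13×3 ≡ 178 (mod 247)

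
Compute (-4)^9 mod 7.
Using Fermat: (-4)^{6} ≡ 1 mod 7. 9 ≡ 3 mod 6. So (-4)^{9} ≡ (-4)^{3} ≡ 6 mod 7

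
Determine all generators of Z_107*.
There are φ(106) = 52 primitive roots mod 107: {2, 5, 6, 7, 8, 15, 17, 18, 20, 21, 22, 24, 26, 28, 31, 32, 38, 43, 45, 46, 50, 51, 54, 55, 58, 59, 60, 63, 65, 66, 67, 68, 70, 71, 72, 73, 74, 77, 78, 80, 82, 84, 88, 91, 93, 94, 95, 96, 97, 98, 103, 104}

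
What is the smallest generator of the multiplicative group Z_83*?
g = 2. For each prime q|82: 2^{41}≡82, 2^{2}≡4, none ≡ 1, so ord_83(2) = 82 and 2 is a primitive root.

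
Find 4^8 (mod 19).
By repeated squaring (mod 19): 4^{1}≡4, 4^{2}≡16, 4^{4}≡9, 4^{8}≡5. So 4^{8} ≡ 5 (mod 19)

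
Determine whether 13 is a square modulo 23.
By Euler's criterion: 13^{11} ≡ 1 mod 23. Since this equals 1, 13 is a QR.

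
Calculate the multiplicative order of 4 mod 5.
Powers of 4 mod 5: 4^1≡4, 4^2≡1. So the order of 4 is 2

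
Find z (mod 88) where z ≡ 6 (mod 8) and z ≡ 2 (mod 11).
M = 8 × 11 = 88. M₁ = 11, y₁ ≡ 3 (mod 8). M₂ = 8, y₂ ≡ 7 (mod 11). z = 6×11×3 + 2×8×7 ≡ 46 (mod 88)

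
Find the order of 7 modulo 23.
Powers of 7 mod 23: 7^1≡7, 7^2≡3, 7^3≡21, 7^4≡9, 7^5≡17, 7^6≡4, 7^7≡5, 7^8≡12, 7^9≡15, 7^10≡13, 7^11≡22, 7^12≡16, 7^13≡20, 7^14≡2, 7^15≡14, 7^16≡6, 7^17≡19, 7^18≡18, 7^19≡11, 7^20≡8, 7^21≡10, 7^22≡1. So the order of 7 is 22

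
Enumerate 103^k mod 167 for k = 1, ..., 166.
103^1, 103^2, ..., 103^{166} mod 167: [103, 88, 46, 62, 40, 112, 13, 3, 142, 97, 138, 19, 120, 2, 39, 9, 92, 124, 80, 57, 26, 6, 117, 27, 109, 38, 73, 4, 78, 18, 17, 81, 160, 114, 52, 12, 67, 54, 51, 76, 146, 8, 156, 36, 34, 162, 153, 61, 104, 24, 134, 108, 102, 152, 125, 16, 145, 72, 68, 157, 139, 122, 41, 48, 101, 49, 37, 137, 83, 32, 123, 144, 136, 147, 111, 77, 82, 96, 35, 98, 74, 107, 166, 64, 79, 121, 105, 127, 55, 154, 164, 25, 70, 29, 148, 47, 165, 128, 158, 75, 43, 87, 110, 141, 161, 50, 140, 58, 129, 94, 163, 89, 149, 150, 86, 7, 53, 115, 155, 100, 113, 116, 91, 21, 159, 11, 131, 133, 5, 14, 106, 63, 143, 33, 59, 65, 15, 42, 151, 22, 95, 99, 10, 28, 45, 126, 119, 66, 118, 130, 30, 84, 135, 44, 23, 31, 20, 56, 90, 85, 71, 132, 69, 93, 60, 1]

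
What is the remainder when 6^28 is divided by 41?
By repeated squaring (mod 41): 6^{1}≡6, 6^{2}≡36, 6^{4}≡25, 6^{8}≡10, 6^{16}≡18. Then 6^{28} = 6^{16+8+4} ≡ 18 × 10 × 25 ≡ 31 (mod 41)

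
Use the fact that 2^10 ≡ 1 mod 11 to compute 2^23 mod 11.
By Fermat: 2^{10} ≡ 1 mod 11. 23 = 2×10 + 3. So 2^{23} ≡ 2^{3} ≡ 8 mod 11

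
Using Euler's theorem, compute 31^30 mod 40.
By Euler: 31^{16} ≡ 1 mod 40 since gcd(31, 40) = 1. 30 = 1×16 + 14. So 31^{30} ≡ 31^{14} ≡ 1 mod 40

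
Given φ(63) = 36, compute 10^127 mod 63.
By Euler: 10^{36} ≡ 1 (mod 63) since gcd(10, 63) = 1. 127 = 3×36 + 19. So 10^{127} ≡ 10^{19} ≡ 10 (mod 63)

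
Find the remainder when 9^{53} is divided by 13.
By Fermat: 9^{12} ≡ 1 mod 13. 53 = 4×12 + 5. So 9^{53} ≡ 9^{5} ≡ 3 mod 13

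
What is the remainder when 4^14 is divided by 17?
By repeated squaring mod 17: 4^{1}≡4, 4^{2}≡16, 4^{4}≡1, 4^{8}≡1. Then 4^{14} = 4^{8+4+2} ≡ 1 × 1 × 16 ≡ 16 mod 17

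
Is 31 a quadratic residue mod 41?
By Euler's criterion: 31^{20} ≡ 1 (mod 41). Since this equals 1, 31 is a QR.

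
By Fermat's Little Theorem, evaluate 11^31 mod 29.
By Fermat: 11^{28} ≡ 1 mod 29. So 11^{31} = 11^{28} · 11^{3} ≡ 11^{3} ≡ 26 mod 29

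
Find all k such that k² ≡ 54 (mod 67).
The square roots of 54 mod 67 are 56 and 11. Verify: 56² = 3136 ≡ 54 (mod 67)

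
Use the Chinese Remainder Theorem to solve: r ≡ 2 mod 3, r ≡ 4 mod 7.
M = 3 × 7 = 21. M₁ = 7, y₁ ≡ 1 mod 3. M₂ = 3, y₂ ≡ 5 mod 7. r = 2×7×1 + 4×3×5 ≡ 11 mod 21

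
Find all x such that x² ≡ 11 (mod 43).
The square roots of 11 mod 43 are 21 and 22. Verify: 21² = 441 ≡ 11 (mod 43)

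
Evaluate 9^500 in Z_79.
Using Fermat: 9^{78} ≡ 1 (mod 79). 500 ≡ 32 (mod 78). So 9^{500} ≡ 9^{32} ≡ 45 (mod 79)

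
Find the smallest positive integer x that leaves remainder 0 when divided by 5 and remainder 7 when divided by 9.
M = 5 × 9 = 45. M₁ = 9, y₁ ≡ 4 mod 5. M₂ = 5, y₂ ≡ 2 mod 9. x = 0×9×4 + 7×5×2 ≡ 25 mod 45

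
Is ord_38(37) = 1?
Powers of 37 mod 38: 37^1≡37, 37^2≡1. 37^1≡37≢1, so ord ≠ 1. No, the actual order is 2.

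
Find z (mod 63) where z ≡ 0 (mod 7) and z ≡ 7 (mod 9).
M = 7 × 9 = 63. M₁ = 9, y₁ ≡ 4 (mod 7). M₂ = 7, y₂ ≡ 4 (mod 9). z = 0×9×4 + 7×7×4 ≡ 7 (mod 63)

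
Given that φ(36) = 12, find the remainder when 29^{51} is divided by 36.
By Euler: 29^{12} ≡ 1 mod 36 since gcd(29, 36) = 1. 51 = 4×12 + 3. So 29^{51} ≡ 29^{3} ≡ 17 mod 36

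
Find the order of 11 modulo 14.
Powers of 11 mod 14: 11^1≡11, 11^2≡9, 11^3≡1. Order = 3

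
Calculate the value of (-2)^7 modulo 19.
By repeated squaring (mod 19): (-2)^{1}≡17, (-2)^{2}≡4, (-2)^{4}≡16. Then (-2)^{7} = (-2)^{4+2+1} ≡ 16 × 4 × 17 ≡ 5 (mod 19)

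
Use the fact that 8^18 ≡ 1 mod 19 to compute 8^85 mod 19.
By Fermat: 8^{18} ≡ 1 mod 19. 85 = 4×18 + 13. So 8^{85} ≡ 8^{13} ≡ 8 mod 19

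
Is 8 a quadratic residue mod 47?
By Euler's criterion: 8^{23} ≡ 1 mod 47. Since this equals 1, 8 is a QR.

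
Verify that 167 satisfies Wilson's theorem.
(166)! mod 167 = 166. Since this equals -1 mod 167, Wilson confirms 167 is prime.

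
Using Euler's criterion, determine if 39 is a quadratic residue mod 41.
By Euler's criterion: 39^{20} ≡ 1 mod 41. Since this equals 1, 39 is a QR.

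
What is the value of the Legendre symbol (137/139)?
(137/139) = 137^{69} mod 139 = 1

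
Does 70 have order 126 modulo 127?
70^{63} ≡ 1 (mod 127) and 63 < 126, so ord_127(70) = 63 ≠ 126 and 70 is not a primitive root.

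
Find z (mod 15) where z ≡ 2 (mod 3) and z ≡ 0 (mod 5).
M = 3 × 5 = 15. M₁ = 5, y₁ ≡ 2 (mod 3). M₂ = 3, y₂ ≡ 2 (mod 5). z = 2×5×2 + 0×3×2 ≡ 5 (mod 15)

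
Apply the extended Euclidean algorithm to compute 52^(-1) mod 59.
Extended GCD: 52(-17) + 59(15) = 1. So 52^(-1) ≡ -17 ≡ 42 mod 59. Verify: 52 × 42 = 2184 ≡ 1 mod 59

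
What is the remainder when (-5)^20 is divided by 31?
By repeated squaring (mod 31): (-5)^{1}≡26, (-5)^{2}≡25, (-5)^{4}≡5, (-5)^{8}≡25, (-5)^{16}≡5. Then (-5)^{20} = (-5)^{16+4} ≡ 5 × 5 ≡ 25 (mod 31)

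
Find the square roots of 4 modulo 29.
The square roots of 4 mod 29 are 27 and 2. Verify: 27² = 729 ≡ 4 (mod 29)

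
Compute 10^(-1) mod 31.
Since 31 is prime, by Fermat 10^(-1) ≡ 10^{29} ≡ 28 mod 31. Verify: 10 × 28 = 280 ≡ 1 mod 31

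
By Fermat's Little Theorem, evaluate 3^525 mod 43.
By Fermat: 3^{42} ≡ 1 (mod 43). 525 ≡ 21 (mod 42). So 3^{525} ≡ 3^{21} ≡ 42 (mod 43)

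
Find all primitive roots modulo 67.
There are φ(66) = 20 primitive roots mod 67: {2, 7, 11, 12, 13, 18, 20, 28, 31, 32, 34, 41, 44, 46, 48, 50, 51, 57, 61, 63}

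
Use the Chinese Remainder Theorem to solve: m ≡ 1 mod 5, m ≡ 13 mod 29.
M = 5 × 29 = 145. M₁ = 29, y₁ ≡ 4 mod 5. M₂ = 5, y₂ ≡ 6 mod 29. m = 1×29×4 + 13×5×6 ≡ 71 mod 145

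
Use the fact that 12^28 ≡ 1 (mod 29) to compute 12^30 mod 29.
By Fermat: 12^{28} ≡ 1 (mod 29). So 12^{30} = 12^{28} · 12^{2} ≡ 12^{2} ≡ 28 (mod 29)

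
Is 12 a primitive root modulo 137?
ord_137(12) divides 136. For each prime q|136: 12^{68}≡136, 12^{8}≡72, none ≡ 1. So 12 has order 136 and is a primitive root mod 137.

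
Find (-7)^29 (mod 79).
By repeated squaring (mod 79): (-7)^{1}≡72, (-7)^{2}≡49, (-7)^{4}≡31, (-7)^{8}≡13, (-7)^{16}≡11. Then (-7)^{29} = (-7)^{16+8+4+1} ≡ 11 × 13 × 31 × 72 ≡ 16 (mod 79)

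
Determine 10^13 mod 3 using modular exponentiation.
Using Fermat: 10^{2} ≡ 1 (mod 3). 13 ≡ 1 (mod 2). So 10^{13} ≡ 10^{1} ≡ 1 (mod 3)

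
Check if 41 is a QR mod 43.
By Euler's criterion: 41^{21} ≡ 1 mod 43. Since this equals 1, 41 is a QR.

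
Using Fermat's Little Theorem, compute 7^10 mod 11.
By Fermat's Little Theorem, 7^{10} ≡ 1 mod 11 since 11 is prime and gcd(7, 11) = 1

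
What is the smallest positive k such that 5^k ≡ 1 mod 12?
Powers of 5 mod 12: 5^1≡5, 5^2≡1. ord_12(5) = 2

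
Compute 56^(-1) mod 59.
Since 59 is prime, by Fermat 56^(-1) ≡ 56^{57} ≡ 39 mod 59. Verify: 56 × 39 = 2184 ≡ 1 mod 59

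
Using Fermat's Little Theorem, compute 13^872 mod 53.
By Fermat: 13^{52} ≡ 1 mod 53. 872 ≡ 40 mod 52. So 13^{872} ≡ 13^{40} ≡ 13 mod 53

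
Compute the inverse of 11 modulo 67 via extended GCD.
Extended GCD: 11(-6) + 67(1) = 1. So 11^(-1) ≡ -6 ≡ 61 mod 67. Verify: 11 × 61 = 671 ≡ 1 mod 67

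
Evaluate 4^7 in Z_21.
By repeated squaring (mod 21): 4^{1}≡4, 4^{2}≡16, 4^{4}≡4. Then 4^{7} = 4^{4+2+1} ≡ 4 × 16 × 4 ≡ 4 (mod 21)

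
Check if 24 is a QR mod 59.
By Euler's criterion: 24^{29} ≡ 58 (mod 59). Since this equals -1 (≡ 58), 24 is not a QR.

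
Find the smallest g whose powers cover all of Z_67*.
g = 2. Powers: [2, 4, 8, 16, 32, 64, 61, 55, 43, 19, ...] generates all 66 non-zero residues.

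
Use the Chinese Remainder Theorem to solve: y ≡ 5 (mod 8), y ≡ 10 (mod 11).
M = 8 × 11 = 88. M₁ = 11, y₁ ≡ 3 (mod 8). M₂ = 8, y₂ ≡ 7 (mod 11). y = 5×11×3 + 10×8×7 ≡ 21 (mod 88)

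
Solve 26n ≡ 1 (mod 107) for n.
Since 107 is prime, by Fermat 26^(-1) ≡ 26^{105} ≡ 70 (mod 107). Verify: 26 × 70 = 1820 ≡ 1 (mod 107)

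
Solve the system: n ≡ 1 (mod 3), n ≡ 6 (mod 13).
M = 3 × 13 = 39. M₁ = 13, y₁ ≡ 1 (mod 3). M₂ = 3, y₂ ≡ 9 (mod 13). n = 1×13×1 + 6×3×9 ≡ 19 (mod 39)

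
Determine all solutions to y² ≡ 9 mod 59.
The square roots of 9 mod 59 are 3 and 56. Verify: 3² = 9 ≡ 9 mod 59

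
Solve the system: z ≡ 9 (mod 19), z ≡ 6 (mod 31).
M = 19 × 31 = 589. M₁ = 31, y₁ ≡ 8 (mod 19). M₂ = 19, y₂ ≡ 18 (mod 31). z = 9×31×8 + 6×19×18 ≡ 161 (mod 589)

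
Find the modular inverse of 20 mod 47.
Since 47 is prime, by Fermat 20^(-1) ≡ 20^{45} ≡ 40 mod 47. Verify: 20 × 40 = 800 ≡ 1 mod 47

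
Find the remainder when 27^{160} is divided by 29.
By Fermat: 27^{28} ≡ 1 (mod 29). 160 = 5×28 + 20. So 27^{160} ≡ 27^{20} ≡ 23 (mod 29)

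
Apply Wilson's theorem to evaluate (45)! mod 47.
(46)! = (45)! × (46) ≡ -1 mod 47. So (45)! ≡ -1 × (46)^(-1) ≡ (-1)×(-1) = 1 mod 47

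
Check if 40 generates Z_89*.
40^{44} ≡ 1 (mod 89) and 44 < 88, so ord_89(40) = 44 ≠ 88 and 40 is not a primitive root.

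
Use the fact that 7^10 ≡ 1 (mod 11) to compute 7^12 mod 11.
By Fermat: 7^{10} ≡ 1 (mod 11). So 7^{12} = 7^{10} · 7^{2} ≡ 7^{2} ≡ 5 (mod 11)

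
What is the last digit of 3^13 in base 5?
Using Fermat: 3^{4} ≡ 1 mod 5. 13 ≡ 1 mod 4. So 3^{13} ≡ 3^{1} ≡ 3 mod 5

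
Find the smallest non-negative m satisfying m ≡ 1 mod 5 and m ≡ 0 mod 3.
M = 5 × 3 = 15. M₁ = 3, y₁ ≡ 2 mod 5. M₂ = 5, y₂ ≡ 2 mod 3. m = 1×3×2 + 0×5×2 ≡ 6 mod 15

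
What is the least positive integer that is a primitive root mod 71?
g = 7. For each prime q|70: 7^{35}≡70, 7^{14}≡54, 7^{10}≡45, none ≡ 1, so ord_71(7) = 70 and 7 is a primitive root.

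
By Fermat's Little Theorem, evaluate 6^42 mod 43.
By Fermat's Little Theorem, 6^{42} ≡ 1 (mod 43) since 43 is prime and gcd(6, 43) = 1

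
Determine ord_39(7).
Powers of 7 mod 39: 7^1≡7, 7^2≡10, 7^3≡31, 7^4≡22, 7^5≡37, 7^6≡25, 7^7≡19, 7^8≡16, 7^9≡34, 7^10≡4, 7^11≡28, 7^12≡1. ord_39(7) = 12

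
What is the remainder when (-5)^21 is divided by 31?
By repeated squaring mod 31: (-5)^{1}≡26, (-5)^{2}≡25, (-5)^{4}≡5, (-5)^{8}≡25, (-5)^{16}≡5. Then (-5)^{21} = (-5)^{16+4+1} ≡ 5 × 5 × 26 ≡ 30 mod 31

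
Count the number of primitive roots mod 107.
A prime p has φ(p-1) primitive roots; here φ(106) = 52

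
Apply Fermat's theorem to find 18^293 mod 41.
By Fermat: 18^{40} ≡ 1 mod 41. 293 ≡ 13 mod 40. So 18^{293} ≡ 18^{13} ≡ 10 mod 41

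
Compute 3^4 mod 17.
3^{4} = 81 ≡ 13 (mod 17)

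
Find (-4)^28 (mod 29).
Using Fermat: (-4)^{28} ≡ 1 (mod 29). 28 ≡ 0 (mod 28). So (-4)^{28} ≡ (-4)^{0} ≡ 1 (mod 29)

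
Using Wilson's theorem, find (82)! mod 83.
By Wilson's theorem, (82)! ≡ -1 ≡ 82 (mod 83)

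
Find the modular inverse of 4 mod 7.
Since 7 is prime, by Fermat 4^(-1) ≡ 4^{5} ≡ 2 (mod 7). Verify: 4 × 2 = 8 ≡ 1 (mod 7)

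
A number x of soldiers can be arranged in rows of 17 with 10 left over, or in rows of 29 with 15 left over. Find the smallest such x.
M = 17 × 29 = 493. M₁ = 29, y₁ ≡ 10 (mod 17). M₂ = 17, y₂ ≡ 12 (mod 29). x = 10×29×10 + 15×17×12 ≡ 44 (mod 493)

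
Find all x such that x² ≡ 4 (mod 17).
The square roots of 4 mod 17 are 2 and 15. Verify: 2² = 4 ≡ 4 (mod 17)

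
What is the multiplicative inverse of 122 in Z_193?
Since 193 is prime, by Fermat 122^(-1) ≡ 122^{191} ≡ 106 mod 193. Verify: 122 × 106 = 12932 ≡ 1 mod 193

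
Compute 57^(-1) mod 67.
Since 67 is prime, by Fermat 57^(-1) ≡ 57^{65} ≡ 20 mod 67. Verify: 57 × 20 = 1140 ≡ 1 mod 67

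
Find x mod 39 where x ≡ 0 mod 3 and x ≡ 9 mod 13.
M = 3 × 13 = 39. M₁ = 13, y₁ ≡ 1 mod 3. M₂ = 3, y₂ ≡ 9 mod 13. x = 0×13×1 + 9×3×9 ≡ 9 mod 39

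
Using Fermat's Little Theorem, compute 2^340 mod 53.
By Fermat: 2^{52} ≡ 1 (mod 53). 340 ≡ 28 (mod 52). So 2^{340} ≡ 2^{28} ≡ 49 (mod 53)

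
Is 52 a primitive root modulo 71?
ord_71(52) divides 70. For each prime q|70: 52^{35}≡70, 52^{14}≡54, 52^{10}≡37, none ≡ 1. So 52 has order 70 and is a primitive root mod 71.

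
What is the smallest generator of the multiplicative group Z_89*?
g = 3. Powers: [3, 9, 27, 81, 65, 17, 51, 64, 14, 42, ...] generates all 88 non-zero residues.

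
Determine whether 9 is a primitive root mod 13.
9^{3} ≡ 1 mod 13 and 3 < 12, so ord_13(9) = 3 ≠ 12 and 9 is not a primitive root.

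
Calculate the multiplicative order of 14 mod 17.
Powers of 14 mod 17: 14^1≡14, 14^2≡9, 14^3≡7, 14^4≡13, 14^5≡12, 14^6≡15, 14^7≡6, 14^8≡16, 14^9≡3, 14^10≡8, 14^11≡10, 14^12≡4, 14^13≡5, 14^14≡2, 14^15≡11, 14^16≡1. Order = 16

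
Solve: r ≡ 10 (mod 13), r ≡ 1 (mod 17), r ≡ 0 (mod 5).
M = 13 × 17 × 5 = 1105. M₁ = 85, y₁ ≡ 2 (mod 13). M₂ = 65, y₂ ≡ 11 (mod 17). M₃ = 221, y₃ ≡ 1 (mod 5). r = 10×85×2 + 1×65×11 + 0×221×1 ≡ 205 (mod 1105)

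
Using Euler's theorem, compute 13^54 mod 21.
By Euler: 13^{12} ≡ 1 (mod 21) since gcd(13, 21) = 1. 54 = 4×12 + 6. So 13^{54} ≡ 13^{6} ≡ 1 (mod 21)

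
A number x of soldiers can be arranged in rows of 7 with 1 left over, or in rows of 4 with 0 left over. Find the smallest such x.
M = 7 × 4 = 28. M₁ = 4, y₁ ≡ 2 mod 7. M₂ = 7, y₂ ≡ 3 mod 4. x = 1×4×2 + 0×7×3 ≡ 8 mod 28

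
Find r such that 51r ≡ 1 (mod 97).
Since 97 is prime, by Fermat 51^(-1) ≡ 51^{95} ≡ 78 (mod 97). Verify: 51 × 78 = 3978 ≡ 1 (mod 97)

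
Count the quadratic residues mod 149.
For prime 149, there are (p-1)/2 = (149-1)/2 = 74 quadratic residues (excluding 0).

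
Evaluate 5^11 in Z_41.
By repeated squaring (mod 41): 5^{1}≡5, 5^{2}≡25, 5^{4}≡10, 5^{8}≡18. Then 5^{11} = 5^{8+2+1} ≡ 18 × 25 × 5 ≡ 36 (mod 41)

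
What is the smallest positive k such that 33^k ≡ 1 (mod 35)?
Powers of 33 mod 35: 33^1≡33, 33^2≡4, 33^3≡27, 33^4≡16, 33^5≡3, 33^6≡29, 33^7≡12, 33^8≡11, 33^9≡13, 33^10≡9, 33^11≡17, 33^12≡1. ord_35(33) = 12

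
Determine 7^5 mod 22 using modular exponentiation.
By repeated squaring (mod 22): 7^{1}≡7, 7^{2}≡5, 7^{4}≡3. Then 7^{5} = 7^{4+1} ≡ 3 × 7 ≡ 21 (mod 22)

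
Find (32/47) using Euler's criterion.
(32/47) = 32^{23} mod 47 = 1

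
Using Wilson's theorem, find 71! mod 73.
(72)! = (71)! × (72) ≡ -1 mod 73. So (71)! ≡ -1 × (72)^(-1) ≡ (-1)×(-1) = 1 mod 73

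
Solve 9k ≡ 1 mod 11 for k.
Since 11 is prime, by Fermat 9^(-1) ≡ 9^{9} ≡ 5 mod 11. Verify: 9 × 5 = 45 ≡ 1 mod 11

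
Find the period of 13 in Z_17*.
Powers of 13 mod 17: 13^1≡13, 13^2≡16, 13^3≡4, 13^4≡1. ord_17(13) = 4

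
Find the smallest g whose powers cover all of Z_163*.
g = 2. Powers: [2, 4, 8, 16, 32, 64, ...] generates all 162 non-zero residues.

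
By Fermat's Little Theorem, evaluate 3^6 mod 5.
By Fermat: 3^{4} ≡ 1 mod 5. So 3^{6} = 3^{4} · 3^{2} ≡ 3^{2} ≡ 4 mod 5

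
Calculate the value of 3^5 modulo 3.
By repeated squaring mod 3: 3^{1}≡0, 3^{2}≡0, 3^{4}≡0. Then 3^{5} = 3^{4+1} ≡ 0 × 0 ≡ 0 mod 3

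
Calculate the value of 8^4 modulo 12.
8^{4} = 4096 ≡ 4 mod 12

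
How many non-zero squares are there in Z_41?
Exactly half the non-zero residues mod a prime are QRs: (41-1)/2 = 20.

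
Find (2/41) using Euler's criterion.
(2/41) = 2^{20} mod 41 = 1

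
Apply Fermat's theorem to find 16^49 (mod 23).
By Fermat: 16^{22} ≡ 1 (mod 23). 49 = 2×22 + 5. So 16^{49} ≡ 16^{5} ≡ 6 (mod 23)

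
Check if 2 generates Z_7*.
2^{3} ≡ 1 (mod 7) and 3 < 6, so ord_7(2) = 3 ≠ 6 and 2 is not a primitive root.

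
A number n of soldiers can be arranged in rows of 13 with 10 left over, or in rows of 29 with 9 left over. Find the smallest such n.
M = 13 × 29 = 377. M₁ = 29, y₁ ≡ 9 mod 13. M₂ = 13, y₂ ≡ 9 mod 29. n = 10×29×9 + 9×13×9 ≡ 270 mod 377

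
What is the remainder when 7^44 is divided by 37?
Using Fermat: 7^{36} ≡ 1 (mod 37). 44 ≡ 8 (mod 36). So 7^{44} ≡ 7^{8} ≡ 16 (mod 37)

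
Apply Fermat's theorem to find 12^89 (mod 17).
By Fermat: 12^{16} ≡ 1 (mod 17). 89 = 5×16 + 9. So 12^{89} ≡ 12^{9} ≡ 5 (mod 17)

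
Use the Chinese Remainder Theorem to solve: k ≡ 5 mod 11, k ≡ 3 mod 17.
M = 11 × 17 = 187. M₁ = 17, y₁ ≡ 2 mod 11. M₂ = 11, y₂ ≡ 14 mod 17. k = 5×17×2 + 3×11×14 ≡ 71 mod 187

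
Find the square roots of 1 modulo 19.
The square roots of 1 mod 19 are 1 and 18. Verify: 1² = 1 ≡ 1 (mod 19)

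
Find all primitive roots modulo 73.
There are φ(72) = 24 primitive roots mod 73: {5, 11, 13, 14, 15, 20, 26, 28, 29, 31, 33, 34, 39, 40, 42, 44, 45, 47, 53, 58, 59, 60, 62, 68}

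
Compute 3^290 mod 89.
Using Fermat: 3^{88} ≡ 1 (mod 89). 290 ≡ 26 (mod 88). So 3^{290} ≡ 3^{26} ≡ 84 (mod 89)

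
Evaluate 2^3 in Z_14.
2^{3} = 8 ≡ 8 mod 14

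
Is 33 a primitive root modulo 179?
ord_179(33) divides 178. For each prime q|178: 33^{89}≡178, 33^{2}≡15, none ≡ 1. So 33 has order 178 and is a primitive root mod 179.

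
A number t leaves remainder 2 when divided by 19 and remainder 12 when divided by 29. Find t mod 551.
M = 19 × 29 = 551. M₁ = 29, y₁ ≡ 2 mod 19. M₂ = 19, y₂ ≡ 26 mod 29. t = 2×29×2 + 12×19×26 ≡ 534 mod 551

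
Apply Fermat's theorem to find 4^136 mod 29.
By Fermat: 4^{28} ≡ 1 mod 29. 136 = 4×28 + 24. So 4^{136} ≡ 4^{24} ≡ 23 mod 29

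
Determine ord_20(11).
Powers of 11 mod 20: 11^1≡11, 11^2≡1. Order = 2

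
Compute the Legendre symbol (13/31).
(13/31) = 13^{15} mod 31 = -1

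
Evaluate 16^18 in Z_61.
By repeated squaring (mod 61): 16^{1}≡16, 16^{2}≡12, 16^{4}≡22, 16^{8}≡57, 16^{16}≡16. Then 16^{18} = 16^{16+2} ≡ 16 × 12 ≡ 9 (mod 61)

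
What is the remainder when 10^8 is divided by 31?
By repeated squaring mod 31: 10^{1}≡10, 10^{2}≡7, 10^{4}≡18, 10^{8}≡14. So 10^{8} ≡ 14 mod 31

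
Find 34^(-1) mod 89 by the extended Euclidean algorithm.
Extended GCD: 34(-34) + 89(13) = 1. So 34^(-1) ≡ -34 ≡ 55 mod 89. Verify: 34 × 55 = 1870 ≡ 1 mod 89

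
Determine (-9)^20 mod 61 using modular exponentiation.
By repeated squaring (mod 61): (-9)^{1}≡52, (-9)^{2}≡20, (-9)^{4}≡34, (-9)^{8}≡58, (-9)^{16}≡9. Then (-9)^{20} = (-9)^{16+4} ≡ 9 × 34 ≡ 1 (mod 61)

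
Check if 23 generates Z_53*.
23^{4} ≡ 1 mod 53 and 4 < 52, so ord_53(23) = 4 ≠ 52 and 23 is not a primitive root.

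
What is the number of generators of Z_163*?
There are φ(163-1) = φ(162) = 54 primitive roots modulo 163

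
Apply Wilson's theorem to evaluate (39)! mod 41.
(40)! = (39)! × (40) ≡ -1 mod 41. So (39)! ≡ -1 × (40)^(-1) ≡ (-1)×(-1) = 1 mod 41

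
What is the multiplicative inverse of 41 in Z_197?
Since 197 is prime, by Fermat 41^(-1) ≡ 41^{195} ≡ 173 (mod 197). Verify: 41 × 173 = 7093 ≡ 1 (mod 197)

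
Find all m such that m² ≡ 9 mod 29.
The square roots of 9 mod 29 are 26 and 3. Verify: 26² = 676 ≡ 9 mod 29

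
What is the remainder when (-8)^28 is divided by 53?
By repeated squaring (mod 53): (-8)^{1}≡45, (-8)^{2}≡11, (-8)^{4}≡15, (-8)^{8}≡13, (-8)^{16}≡10. Then (-8)^{28} = (-8)^{16+8+4} ≡ 10 × 13 × 15 ≡ 42 (mod 53)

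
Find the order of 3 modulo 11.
Powers of 3 mod 11: 3^1≡3, 3^2≡9, 3^3≡5, 3^4≡4, 3^5≡1. Order = 5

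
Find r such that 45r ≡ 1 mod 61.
Since 61 is prime, by Fermat 45^(-1) ≡ 45^{59} ≡ 19 mod 61. Verify: 45 × 19 = 855 ≡ 1 mod 61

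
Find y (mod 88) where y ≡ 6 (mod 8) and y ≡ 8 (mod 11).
M = 8 × 11 = 88. M₁ = 11, y₁ ≡ 3 (mod 8). M₂ = 8, y₂ ≡ 7 (mod 11). y = 6×11×3 + 8×8×7 ≡ 30 (mod 88)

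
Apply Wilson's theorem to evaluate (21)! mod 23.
(22)! = (21)! × (22) ≡ -1 (mod 23). So (21)! ≡ -1 × (22)^(-1) ≡ (-1)×(-1) = 1 (mod 23)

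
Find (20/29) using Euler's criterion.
(20/29) = 20^{14} mod 29 = 1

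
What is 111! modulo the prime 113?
(112)! = (111)! × (112) ≡ -1 (mod 113). So (111)! ≡ -1 × (112)^(-1) ≡ (-1)×(-1) = 1 (mod 113)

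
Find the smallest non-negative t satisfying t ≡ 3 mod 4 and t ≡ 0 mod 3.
M = 4 × 3 = 12. M₁ = 3, y₁ ≡ 3 mod 4. M₂ = 4, y₂ ≡ 1 mod 3. t = 3×3×3 + 0×4×1 ≡ 3 mod 12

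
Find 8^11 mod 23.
By repeated squaring mod 23: 8^{1}≡8, 8^{2}≡18, 8^{4}≡2, 8^{8}≡4. Then 8^{11} = 8^{8+2+1} ≡ 4 × 18 × 8 ≡ 1 mod 23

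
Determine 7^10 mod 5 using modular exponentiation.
Using Fermat: 7^{4} ≡ 1 mod 5. 10 ≡ 2 mod 4. So 7^{10} ≡ 7^{2} ≡ 4 mod 5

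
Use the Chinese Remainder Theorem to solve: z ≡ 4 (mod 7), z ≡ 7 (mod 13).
M = 7 × 13 = 91. M₁ = 13, y₁ ≡ 6 (mod 7). M₂ = 7, y₂ ≡ 2 (mod 13). z = 4×13×6 + 7×7×2 ≡ 46 (mod 91)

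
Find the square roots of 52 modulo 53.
The square roots of 52 mod 53 are 23 and 30. Verify: 23² = 529 ≡ 52 (mod 53)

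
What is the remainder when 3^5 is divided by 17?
By repeated squaring mod 17: 3^{1}≡3, 3^{2}≡9, 3^{4}≡13. Then 3^{5} = 3^{4+1} ≡ 13 × 3 ≡ 5 mod 17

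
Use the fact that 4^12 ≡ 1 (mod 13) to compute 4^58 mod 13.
By Fermat: 4^{12} ≡ 1 (mod 13). 58 = 4×12 + 10. So 4^{58} ≡ 4^{10} ≡ 9 (mod 13)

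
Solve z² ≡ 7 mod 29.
The square roots of 7 mod 29 are 23 and 6. Verify: 23² = 529 ≡ 7 mod 29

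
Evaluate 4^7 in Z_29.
By repeated squaring (mod 29): 4^{1}≡4, 4^{2}≡16, 4^{4}≡24. Then 4^{7} = 4^{4+2+1} ≡ 24 × 16 × 4 ≡ 28 (mod 29)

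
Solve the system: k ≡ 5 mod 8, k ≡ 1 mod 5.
M = 8 × 5 = 40. M₁ = 5, y₁ ≡ 5 mod 8. M₂ = 8, y₂ ≡ 2 mod 5. k = 5×5×5 + 1×8×2 ≡ 21 mod 40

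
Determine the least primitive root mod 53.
g = 2. For each prime q|52: 2^{26}≡52, 2^{4}≡16, none ≡ 1, so ord_53(2) = 52 and 2 is a primitive root.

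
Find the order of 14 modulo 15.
Powers of 14 mod 15: 14^1≡14, 14^2≡1. Order = 2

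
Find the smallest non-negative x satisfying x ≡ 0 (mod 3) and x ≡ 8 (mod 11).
M = 3 × 11 = 33. M₁ = 11, y₁ ≡ 2 (mod 3). M₂ = 3, y₂ ≡ 4 (mod 11). x = 0×11×2 + 8×3×4 ≡ 30 (mod 33)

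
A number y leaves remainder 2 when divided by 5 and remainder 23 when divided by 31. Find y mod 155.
M = 5 × 31 = 155. M₁ = 31, y₁ ≡ 1 mod 5. M₂ = 5, y₂ ≡ 25 mod 31. y = 2×31×1 + 23×5×25 ≡ 147 mod 155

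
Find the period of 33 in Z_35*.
Powers of 33 mod 35: 33^1≡33, 33^2≡4, 33^3≡27, 33^4≡16, 33^5≡3, 33^6≡29, 33^7≡12, 33^8≡11, 33^9≡13, 33^10≡9, 33^11≡17, 33^12≡1. So the order of 33 is 12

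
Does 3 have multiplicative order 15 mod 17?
Powers of 3 mod 17: 3^1≡3, 3^2≡9, 3^3≡10, 3^4≡13, 3^5≡5, 3^6≡15, 3^7≡11, 3^8≡16, 3^9≡14, 3^10≡8, 3^11≡7, 3^12≡4, 3^13≡12, 3^14≡2, 3^15≡6, 3^16≡1. 3^15≡6≢1, so ord ≠ 15. No, the actual order is 16.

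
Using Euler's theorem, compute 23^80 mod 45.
By Euler: 23^{24} ≡ 1 mod 45 since gcd(23, 45) = 1. 80 = 3×24 + 8. So 23^{80} ≡ 23^{8} ≡ 16 mod 45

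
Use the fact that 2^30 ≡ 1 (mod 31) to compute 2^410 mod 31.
By Fermat: 2^{30} ≡ 1 (mod 31). 410 ≡ 20 (mod 30). So 2^{410} ≡ 2^{20} ≡ 1 (mod 31)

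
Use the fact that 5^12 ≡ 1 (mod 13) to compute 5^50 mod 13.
By Fermat: 5^{12} ≡ 1 (mod 13). 50 = 4×12 + 2. So 5^{50} ≡ 5^{2} ≡ 12 (mod 13)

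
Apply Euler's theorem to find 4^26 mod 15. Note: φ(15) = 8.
By Euler: 4^{8} ≡ 1 mod 15 since gcd(4, 15) = 1. 26 = 3×8 + 2. So 4^{26} ≡ 4^{2} ≡ 1 mod 15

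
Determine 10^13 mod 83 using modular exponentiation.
By repeated squaring mod 83: 10^{1}≡10, 10^{2}≡17, 10^{4}≡40, 10^{8}≡23. Then 10^{13} = 10^{8+4+1} ≡ 23 × 40 × 10 ≡ 70 mod 83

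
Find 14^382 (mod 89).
Using Fermat: 14^{88} ≡ 1 (mod 89). 382 ≡ 30 (mod 88). So 14^{382} ≡ 14^{30} ≡ 17 (mod 89)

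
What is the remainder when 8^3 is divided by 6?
8^{3} = 512 ≡ 2 (mod 6)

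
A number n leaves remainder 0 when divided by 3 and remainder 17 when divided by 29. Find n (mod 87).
M = 3 × 29 = 87. M₁ = 29, y₁ ≡ 2 (mod 3). M₂ = 3, y₂ ≡ 10 (mod 29). n = 0×29×2 + 17×3×10 ≡ 75 (mod 87)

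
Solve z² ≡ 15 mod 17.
The square roots of 15 mod 17 are 7 and 10. Verify: 7² = 49 ≡ 15 mod 17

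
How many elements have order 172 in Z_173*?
There are φ(173-1) = φ(172) = 84 primitive roots modulo 173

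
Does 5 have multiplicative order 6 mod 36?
Powers of 5 mod 36: 5^1≡5, 5^2≡25, 5^3≡17, 5^4≡13, 5^5≡29, 5^6≡1. First k with 5^k≡1 is k=6. Yes, ord_36(5) = 6.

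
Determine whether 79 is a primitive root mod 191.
79^{95} ≡ 1 (mod 191) and 95 < 190, so ord_191(79) = 95 ≠ 190 and 79 is not a primitive root.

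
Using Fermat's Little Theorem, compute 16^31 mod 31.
By Fermat: 16^{30} ≡ 1 (mod 31). So 16^{31} = 16^{30} · 16^{1} ≡ 16^{1} ≡ 16 (mod 31)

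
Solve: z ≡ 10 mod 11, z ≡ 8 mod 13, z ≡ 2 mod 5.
M = 11 × 13 × 5 = 715. M₁ = 65, y₁ ≡ 10 mod 11. M₂ = 55, y₂ ≡ 9 mod 13. M₃ = 143, y₃ ≡ 2 mod 5. z = 10×65×10 + 8×55×9 + 2×143×2 ≡ 307 mod 715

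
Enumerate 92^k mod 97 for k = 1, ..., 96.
92^1, 92^2, ..., 92^{96} mod 97: [92, 25, 69, 43, 76, 8, 57, 6, 67, 53, 26, 64, 68, 48, 51, 36, 14, 27, 59, 93, 20, 94, 15, 22, 84, 65, 63, 73, 23, 79, 90, 35, 19, 2, 87, 50, 41, 86, 55, 16, 17, 12, 37, 9, 52, 31, 39, 96, 5, 72, 28, 54, 21, 89, 40, 91, 30, 44, 71, 33, 29, 49, 46, 61, 83, 70, 38, 4, 77, 3, 82, 75, 13, 32, 34, 24, 74, 18, 7, 62, 78, 95, 10, 47, 56, 11, 42, 81, 80, 85, 60, 88, 45, 66, 58, 1]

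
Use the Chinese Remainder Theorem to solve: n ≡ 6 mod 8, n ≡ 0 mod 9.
M = 8 × 9 = 72. M₁ = 9, y₁ ≡ 1 mod 8. M₂ = 8, y₂ ≡ 8 mod 9. n = 6×9×1 + 0×8×8 ≡ 54 mod 72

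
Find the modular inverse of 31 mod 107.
Since 107 is prime, by Fermat 31^(-1) ≡ 31^{105} ≡ 38 (mod 107). Verify: 31 × 38 = 1178 ≡ 1 (mod 107)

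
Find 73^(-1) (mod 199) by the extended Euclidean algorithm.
Extended GCD: 73(30) + 199(-11) = 1. So 73^(-1) ≡ 30 (mod 199). Verify: 73 × 30 = 2190 ≡ 1 (mod 199)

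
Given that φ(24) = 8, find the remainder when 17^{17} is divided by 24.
By Euler: 17^{8} ≡ 1 mod 24 since gcd(17, 24) = 1. 17 = 2×8 + 1. So 17^{17} ≡ 17^{1} ≡ 17 mod 24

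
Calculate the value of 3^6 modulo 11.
By repeated squaring (mod 11): 3^{1}≡3, 3^{2}≡9, 3^{4}≡4. Then 3^{6} = 3^{4+2} ≡ 4 × 9 ≡ 3 (mod 11)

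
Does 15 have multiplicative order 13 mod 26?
Powers of 15 mod 26: 15^1≡15, 15^2≡17, 15^3≡21, 15^4≡3, 15^5≡19, 15^6≡25, 15^7≡11, 15^8≡9, 15^9≡5, 15^10≡23, 15^11≡7, 15^12≡1. Already 15^12≡1, so the order is 12 < 13. No, the actual order is 12.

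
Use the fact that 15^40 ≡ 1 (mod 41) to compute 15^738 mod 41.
By Fermat: 15^{40} ≡ 1 (mod 41). 738 ≡ 18 (mod 40). So 15^{738} ≡ 15^{18} ≡ 2 (mod 41)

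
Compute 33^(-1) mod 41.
Since 41 is prime, by Fermat 33^(-1) ≡ 33^{39} ≡ 5 mod 41. Verify: 33 × 5 = 165 ≡ 1 mod 41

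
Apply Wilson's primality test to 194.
(193)! mod 194 = 0. Since 0 ≢ -1 mod 194, 194 is not prime.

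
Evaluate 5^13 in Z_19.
By repeated squaring (mod 19): 5^{1}≡5, 5^{2}≡6, 5^{4}≡17, 5^{8}≡4. Then 5^{13} = 5^{8+4+1} ≡ 4 × 17 × 5 ≡ 17 (mod 19)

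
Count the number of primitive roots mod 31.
Number of primitive roots mod 31 = φ(p-1) = φ(30) = 8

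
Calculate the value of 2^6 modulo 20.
By repeated squaring (mod 20): 2^{1}≡2, 2^{2}≡4, 2^{4}≡16. Then 2^{6} = 2^{4+2} ≡ 16 × 4 ≡ 4 (mod 20)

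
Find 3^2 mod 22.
3^{2} = 9 ≡ 9 mod 22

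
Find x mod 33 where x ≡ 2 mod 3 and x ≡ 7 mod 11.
M = 3 × 11 = 33. M₁ = 11, y₁ ≡ 2 mod 3. M₂ = 3, y₂ ≡ 4 mod 11. x = 2×11×2 + 7×3×4 ≡ 29 mod 33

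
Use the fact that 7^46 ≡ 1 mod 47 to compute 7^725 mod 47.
By Fermat: 7^{46} ≡ 1 mod 47. 725 ≡ 35 mod 46. So 7^{725} ≡ 7^{35} ≡ 17 mod 47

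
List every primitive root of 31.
There are φ(30) = 8 primitive roots mod 31: {3, 11, 12, 13, 17, 21, 22, 24}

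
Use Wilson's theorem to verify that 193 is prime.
(192)! mod 193 = 192. Since this equals -1 mod 193, Wilson confirms 193 is prime.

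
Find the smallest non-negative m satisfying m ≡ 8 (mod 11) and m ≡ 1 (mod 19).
M = 11 × 19 = 209. M₁ = 19, y₁ ≡ 7 (mod 11). M₂ = 11, y₂ ≡ 7 (mod 19). m = 8×19×7 + 1×11×7 ≡ 96 (mod 209)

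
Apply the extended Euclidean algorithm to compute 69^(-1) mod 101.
Extended GCD: 69(41) + 101(-28) = 1. So 69^(-1) ≡ 41 mod 101. Verify: 69 × 41 = 2829 ≡ 1 mod 101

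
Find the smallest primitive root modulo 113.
g = 3. Powers: [3, 9, 27, 81, 17, 51, 40, 7, ...] generates all 112 non-zero residues.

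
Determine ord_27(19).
Powers of 19 mod 27: 19^1≡19, 19^2≡10, 19^3≡1. ord_27(19) = 3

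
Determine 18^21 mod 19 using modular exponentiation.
Using Fermat: 18^{18} ≡ 1 mod 19. 21 ≡ 3 mod 18. So 18^{21} ≡ 18^{3} ≡ 18 mod 19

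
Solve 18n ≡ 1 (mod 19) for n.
Since 19 is prime, by Fermat 18^(-1) ≡ 18^{17} ≡ 18 (mod 19). Verify: 18 × 18 = 324 ≡ 1 (mod 19)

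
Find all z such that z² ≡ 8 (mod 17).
The square roots of 8 mod 17 are 12 and 5. Verify: 12² = 144 ≡ 8 (mod 17)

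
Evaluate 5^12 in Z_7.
Using Fermat: 5^{6} ≡ 1 mod 7. 12 ≡ 0 mod 6. So 5^{12} ≡ 5^{0} ≡ 1 mod 7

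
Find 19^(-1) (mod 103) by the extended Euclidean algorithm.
Extended GCD: 19(38) + 103(-7) = 1. So 19^(-1) ≡ 38 (mod 103). Verify: 19 × 38 = 722 ≡ 1 (mod 103)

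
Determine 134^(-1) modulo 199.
Since 199 is prime, by Fermat 134^(-1) ≡ 134^{197} ≡ 150 (mod 199). Verify: 134 × 150 = 20100 ≡ 1 (mod 199)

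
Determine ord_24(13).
Powers of 13 mod 24: 13^1≡13, 13^2≡1. Order = 2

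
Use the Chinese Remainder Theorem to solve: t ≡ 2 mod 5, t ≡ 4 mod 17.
M = 5 × 17 = 85. M₁ = 17, y₁ ≡ 3 mod 5. M₂ = 5, y₂ ≡ 7 mod 17. t = 2×17×3 + 4×5×7 ≡ 72 mod 85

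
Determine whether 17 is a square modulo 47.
By Euler's criterion: 17^{23} ≡ 1 mod 47. Since this equals 1, 17 is a QR.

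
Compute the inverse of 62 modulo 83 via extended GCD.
Extended GCD: 62(-4) + 83(3) = 1. So 62^(-1) ≡ -4 ≡ 79 (mod 83). Verify: 62 × 79 = 4898 ≡ 1 (mod 83)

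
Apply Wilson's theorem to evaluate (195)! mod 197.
(196)! = (195)! × (196) ≡ -1 mod 197. So (195)! ≡ -1 × (196)^(-1) ≡ (-1)×(-1) = 1 mod 197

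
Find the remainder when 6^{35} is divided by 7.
By Fermat: 6^{6} ≡ 1 mod 7. 35 = 5×6 + 5. So 6^{35} ≡ 6^{5} ≡ 6 mod 7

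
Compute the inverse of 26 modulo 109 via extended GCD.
Extended GCD: 26(21) + 109(-5) = 1. So 26^(-1) ≡ 21 mod 109. Verify: 26 × 21 = 546 ≡ 1 mod 109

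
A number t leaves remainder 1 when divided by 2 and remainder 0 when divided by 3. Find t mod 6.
M = 2 × 3 = 6. M₁ = 3, y₁ ≡ 1 mod 2. M₂ = 2, y₂ ≡ 2 mod 3. t = 1×3×1 + 0×2×2 ≡ 3 mod 6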